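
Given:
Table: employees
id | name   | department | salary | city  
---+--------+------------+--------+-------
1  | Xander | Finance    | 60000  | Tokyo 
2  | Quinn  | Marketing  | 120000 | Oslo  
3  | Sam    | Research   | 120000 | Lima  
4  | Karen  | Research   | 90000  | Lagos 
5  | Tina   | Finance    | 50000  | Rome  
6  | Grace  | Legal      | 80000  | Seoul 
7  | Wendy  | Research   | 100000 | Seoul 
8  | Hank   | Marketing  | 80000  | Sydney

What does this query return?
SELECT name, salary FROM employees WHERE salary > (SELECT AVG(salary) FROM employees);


Subquery: AVG(salary) = 87500.0
Filtering: salary > 87500.0
  Quinn (120000) -> MATCH
  Sam (120000) -> MATCH
  Karen (90000) -> MATCH
  Wendy (100000) -> MATCH


4 rows:
Quinn, 120000
Sam, 120000
Karen, 90000
Wendy, 100000


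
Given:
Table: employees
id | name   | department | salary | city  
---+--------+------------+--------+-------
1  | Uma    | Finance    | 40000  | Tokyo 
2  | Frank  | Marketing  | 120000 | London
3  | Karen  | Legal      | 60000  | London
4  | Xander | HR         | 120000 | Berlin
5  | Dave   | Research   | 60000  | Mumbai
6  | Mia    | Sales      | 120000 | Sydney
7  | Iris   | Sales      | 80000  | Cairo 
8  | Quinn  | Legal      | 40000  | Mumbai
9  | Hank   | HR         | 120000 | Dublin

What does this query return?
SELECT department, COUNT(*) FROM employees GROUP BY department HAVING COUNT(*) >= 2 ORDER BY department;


Groups with count >= 2:
  HR: 2 -> PASS
  Legal: 2 -> PASS
  Sales: 2 -> PASS
  Finance: 1 -> filtered out
  Marketing: 1 -> filtered out
  Research: 1 -> filtered out


3 groups:
HR, 2
Legal, 2
Sales, 2


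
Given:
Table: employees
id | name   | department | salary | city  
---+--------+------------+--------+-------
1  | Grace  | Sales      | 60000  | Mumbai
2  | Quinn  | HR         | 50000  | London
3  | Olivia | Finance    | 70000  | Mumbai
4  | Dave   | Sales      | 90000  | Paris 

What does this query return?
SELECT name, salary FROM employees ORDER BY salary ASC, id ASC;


Sorting by salary ASC, then id ASC for ties

4 rows:
Quinn, 50000
Grace, 60000
Olivia, 70000
Dave, 90000


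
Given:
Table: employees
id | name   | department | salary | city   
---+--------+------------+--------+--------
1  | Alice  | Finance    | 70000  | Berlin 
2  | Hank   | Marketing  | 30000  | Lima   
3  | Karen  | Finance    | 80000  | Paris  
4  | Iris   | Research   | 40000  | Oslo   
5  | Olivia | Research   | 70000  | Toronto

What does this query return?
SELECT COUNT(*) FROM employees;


COUNT(*) counts all rows

5


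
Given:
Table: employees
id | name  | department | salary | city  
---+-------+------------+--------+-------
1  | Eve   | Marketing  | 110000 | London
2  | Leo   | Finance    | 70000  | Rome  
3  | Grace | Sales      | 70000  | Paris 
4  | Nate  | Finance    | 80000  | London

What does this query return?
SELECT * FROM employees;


SELECT * returns all 4 rows with all columns

4 rows:
1, Eve, Marketing, 110000, London
2, Leo, Finance, 70000, Rome
3, Grace, Sales, 70000, Paris
4, Nate, Finance, 80000, London


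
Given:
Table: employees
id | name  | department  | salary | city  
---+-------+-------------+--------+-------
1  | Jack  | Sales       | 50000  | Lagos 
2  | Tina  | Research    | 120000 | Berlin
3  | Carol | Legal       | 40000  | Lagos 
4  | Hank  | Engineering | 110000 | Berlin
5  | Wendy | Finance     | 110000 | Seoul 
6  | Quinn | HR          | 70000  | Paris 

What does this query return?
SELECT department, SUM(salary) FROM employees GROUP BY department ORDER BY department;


Summing salary within each department:
  Engineering: 110000 = 110000
  Finance: 110000 = 110000
  HR: 70000 = 70000
  Legal: 40000 = 40000
  Research: 120000 = 120000
  Sales: 50000 = 50000


6 groups:
Engineering, 110000
Finance, 110000
HR, 70000
Legal, 40000
Research, 120000
Sales, 50000


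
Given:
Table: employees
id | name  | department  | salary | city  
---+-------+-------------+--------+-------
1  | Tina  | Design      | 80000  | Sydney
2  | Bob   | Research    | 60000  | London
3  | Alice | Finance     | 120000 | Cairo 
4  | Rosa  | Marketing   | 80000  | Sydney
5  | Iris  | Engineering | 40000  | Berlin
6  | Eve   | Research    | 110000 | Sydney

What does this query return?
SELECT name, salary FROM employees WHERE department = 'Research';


Filtering: department = 'Research'
Matching rows: 2

2 rows:
Bob, 60000
Eve, 110000


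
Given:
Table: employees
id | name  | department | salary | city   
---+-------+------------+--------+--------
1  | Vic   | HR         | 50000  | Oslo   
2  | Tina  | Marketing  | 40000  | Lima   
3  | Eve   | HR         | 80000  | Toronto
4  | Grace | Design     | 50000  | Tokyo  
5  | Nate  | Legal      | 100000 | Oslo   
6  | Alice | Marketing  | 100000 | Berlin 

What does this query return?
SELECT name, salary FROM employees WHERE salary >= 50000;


Filtering: salary >= 50000
Matching: 5 rows

5 rows:
Vic, 50000
Eve, 80000
Grace, 50000
Nate, 100000
Alice, 100000


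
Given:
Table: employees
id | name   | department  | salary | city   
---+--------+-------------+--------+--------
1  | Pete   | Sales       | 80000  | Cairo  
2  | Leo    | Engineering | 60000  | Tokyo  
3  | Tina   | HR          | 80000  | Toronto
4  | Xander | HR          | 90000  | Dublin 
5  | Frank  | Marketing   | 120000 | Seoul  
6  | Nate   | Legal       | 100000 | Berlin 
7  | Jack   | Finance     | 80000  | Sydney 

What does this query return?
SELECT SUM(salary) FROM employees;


SUM(salary) = 80000 + 60000 + 80000 + 90000 + 120000 + 100000 + 80000 = 610000

610000


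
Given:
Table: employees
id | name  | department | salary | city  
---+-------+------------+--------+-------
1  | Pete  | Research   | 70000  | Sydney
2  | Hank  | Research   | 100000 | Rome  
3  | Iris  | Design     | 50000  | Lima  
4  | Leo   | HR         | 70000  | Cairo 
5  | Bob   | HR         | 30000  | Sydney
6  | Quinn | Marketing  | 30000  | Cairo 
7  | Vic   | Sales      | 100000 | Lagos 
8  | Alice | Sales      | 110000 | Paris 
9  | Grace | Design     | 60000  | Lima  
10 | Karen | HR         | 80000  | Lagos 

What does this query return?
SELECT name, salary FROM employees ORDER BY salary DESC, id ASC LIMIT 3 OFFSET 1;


Sort by salary DESC (id ASC tiebreak), then skip 1 and take 3
Rows 2 through 4

3 rows:
Hank, 100000
Vic, 100000
Karen, 80000


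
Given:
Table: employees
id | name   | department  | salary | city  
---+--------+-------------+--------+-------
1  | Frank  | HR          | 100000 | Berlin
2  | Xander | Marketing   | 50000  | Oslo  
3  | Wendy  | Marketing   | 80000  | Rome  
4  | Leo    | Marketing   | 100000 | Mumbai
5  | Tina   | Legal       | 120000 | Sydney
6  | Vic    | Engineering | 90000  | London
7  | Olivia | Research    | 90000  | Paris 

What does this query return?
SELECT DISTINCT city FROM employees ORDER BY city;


All 'city' values (row order): Berlin, Oslo, Rome, Mumbai, Sydney, London, Paris
Removing duplicates leaves 7 unique value(s).

7 values:
Berlin
London
Mumbai
Oslo
Paris
Rome
Sydney


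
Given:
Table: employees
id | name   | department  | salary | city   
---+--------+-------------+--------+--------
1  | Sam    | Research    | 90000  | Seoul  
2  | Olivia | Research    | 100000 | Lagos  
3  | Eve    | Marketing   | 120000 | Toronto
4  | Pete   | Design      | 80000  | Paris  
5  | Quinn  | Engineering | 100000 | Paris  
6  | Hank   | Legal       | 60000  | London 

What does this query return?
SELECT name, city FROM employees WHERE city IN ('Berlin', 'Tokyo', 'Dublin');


Filtering: city IN ('Berlin', 'Tokyo', 'Dublin')
Matching: 0 rows

Empty result set (0 rows)


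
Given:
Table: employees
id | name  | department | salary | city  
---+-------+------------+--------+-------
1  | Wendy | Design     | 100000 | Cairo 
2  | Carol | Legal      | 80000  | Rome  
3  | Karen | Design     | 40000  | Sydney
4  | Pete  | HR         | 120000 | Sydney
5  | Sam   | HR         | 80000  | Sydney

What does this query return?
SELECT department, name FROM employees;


Projecting columns: department, name

5 rows:
Design, Wendy
Legal, Carol
Design, Karen
HR, Pete
HR, Sam


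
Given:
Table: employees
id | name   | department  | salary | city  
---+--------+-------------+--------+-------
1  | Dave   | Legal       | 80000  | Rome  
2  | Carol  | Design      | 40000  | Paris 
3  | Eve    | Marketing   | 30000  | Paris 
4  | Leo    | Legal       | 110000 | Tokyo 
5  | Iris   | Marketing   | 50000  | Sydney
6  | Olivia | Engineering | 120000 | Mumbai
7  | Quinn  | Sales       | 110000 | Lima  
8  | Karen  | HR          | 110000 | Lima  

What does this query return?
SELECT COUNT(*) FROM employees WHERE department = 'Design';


Counting rows where department = 'Design'
  Carol -> MATCH


1


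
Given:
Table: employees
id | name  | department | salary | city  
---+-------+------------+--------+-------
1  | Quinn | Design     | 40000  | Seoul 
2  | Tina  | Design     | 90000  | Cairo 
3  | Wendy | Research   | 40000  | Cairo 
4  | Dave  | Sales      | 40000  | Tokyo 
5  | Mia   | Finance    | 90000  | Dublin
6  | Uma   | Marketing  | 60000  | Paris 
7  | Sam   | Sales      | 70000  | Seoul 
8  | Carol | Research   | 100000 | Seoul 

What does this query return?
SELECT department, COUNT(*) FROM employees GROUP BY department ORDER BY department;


Assigning each row to its department group:
  Quinn -> Design
  Tina -> Design
  Wendy -> Research
  Dave -> Sales
  Mia -> Finance
  Uma -> Marketing
  Sam -> Sales
  Carol -> Research


5 groups:
Design, 2
Finance, 1
Marketing, 1
Research, 2
Sales, 2


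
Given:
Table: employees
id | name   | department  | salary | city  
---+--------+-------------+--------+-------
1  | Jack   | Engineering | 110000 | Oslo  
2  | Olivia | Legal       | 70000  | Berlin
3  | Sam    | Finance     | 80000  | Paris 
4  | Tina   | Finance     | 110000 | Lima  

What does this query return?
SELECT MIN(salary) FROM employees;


Salaries: 110000, 70000, 80000, 110000
MIN = 70000

70000


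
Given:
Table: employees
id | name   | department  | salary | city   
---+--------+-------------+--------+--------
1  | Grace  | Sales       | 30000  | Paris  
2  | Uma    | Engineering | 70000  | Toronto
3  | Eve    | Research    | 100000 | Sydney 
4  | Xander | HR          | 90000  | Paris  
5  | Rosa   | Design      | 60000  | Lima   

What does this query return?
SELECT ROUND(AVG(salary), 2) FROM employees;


SUM(salary) = 350000
COUNT = 5
ROUND(AVG, 2) = ROUND(350000 / 5, 2) = 70000.0

70000.0


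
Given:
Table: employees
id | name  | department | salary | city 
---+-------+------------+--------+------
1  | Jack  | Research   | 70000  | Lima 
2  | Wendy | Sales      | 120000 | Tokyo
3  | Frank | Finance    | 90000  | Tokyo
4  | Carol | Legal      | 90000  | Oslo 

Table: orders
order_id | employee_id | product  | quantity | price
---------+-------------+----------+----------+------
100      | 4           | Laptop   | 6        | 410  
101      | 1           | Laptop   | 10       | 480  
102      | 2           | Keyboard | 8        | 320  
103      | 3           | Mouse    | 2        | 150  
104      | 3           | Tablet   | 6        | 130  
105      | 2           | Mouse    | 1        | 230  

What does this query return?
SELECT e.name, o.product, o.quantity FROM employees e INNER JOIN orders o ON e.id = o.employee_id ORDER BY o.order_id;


Joining employees.id = orders.employee_id:
  employee Carol (id=4) -> order Laptop
  employee Jack (id=1) -> order Laptop
  employee Wendy (id=2) -> order Keyboard
  employee Frank (id=3) -> order Mouse
  employee Frank (id=3) -> order Tablet
  employee Wendy (id=2) -> order Mouse


6 rows:
Carol, Laptop, 6
Jack, Laptop, 10
Wendy, Keyboard, 8
Frank, Mouse, 2
Frank, Tablet, 6
Wendy, Mouse, 1


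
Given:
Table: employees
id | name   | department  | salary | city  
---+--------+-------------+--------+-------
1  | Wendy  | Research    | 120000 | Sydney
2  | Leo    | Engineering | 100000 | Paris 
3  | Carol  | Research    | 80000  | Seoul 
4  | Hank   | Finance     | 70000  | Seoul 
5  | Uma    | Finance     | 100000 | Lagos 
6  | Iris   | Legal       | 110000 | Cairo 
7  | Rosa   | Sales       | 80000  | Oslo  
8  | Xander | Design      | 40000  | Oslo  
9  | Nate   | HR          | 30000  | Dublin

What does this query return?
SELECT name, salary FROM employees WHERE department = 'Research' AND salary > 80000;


Filtering: department = 'Research' AND salary > 80000
Matching: 1 rows

1 rows:
Wendy, 120000


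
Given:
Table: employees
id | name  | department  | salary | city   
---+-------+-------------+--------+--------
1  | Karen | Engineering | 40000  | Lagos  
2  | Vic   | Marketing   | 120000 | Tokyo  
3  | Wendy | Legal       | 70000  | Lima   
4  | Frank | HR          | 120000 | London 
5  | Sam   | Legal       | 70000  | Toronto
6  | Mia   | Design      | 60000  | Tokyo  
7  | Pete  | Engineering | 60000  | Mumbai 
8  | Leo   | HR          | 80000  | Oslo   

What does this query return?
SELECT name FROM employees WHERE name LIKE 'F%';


LIKE 'F%' matches names starting with 'F'
Matching: 1

1 rows:
Frank


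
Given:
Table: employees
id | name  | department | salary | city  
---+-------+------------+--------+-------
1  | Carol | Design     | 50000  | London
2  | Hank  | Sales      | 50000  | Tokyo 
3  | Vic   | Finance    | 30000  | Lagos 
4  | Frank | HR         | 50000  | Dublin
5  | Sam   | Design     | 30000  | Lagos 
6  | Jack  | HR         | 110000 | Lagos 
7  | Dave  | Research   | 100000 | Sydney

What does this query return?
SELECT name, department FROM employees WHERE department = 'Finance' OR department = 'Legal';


Filtering: department = 'Finance' OR 'Legal'
Matching: 1 rows

1 rows:
Vic, Finance


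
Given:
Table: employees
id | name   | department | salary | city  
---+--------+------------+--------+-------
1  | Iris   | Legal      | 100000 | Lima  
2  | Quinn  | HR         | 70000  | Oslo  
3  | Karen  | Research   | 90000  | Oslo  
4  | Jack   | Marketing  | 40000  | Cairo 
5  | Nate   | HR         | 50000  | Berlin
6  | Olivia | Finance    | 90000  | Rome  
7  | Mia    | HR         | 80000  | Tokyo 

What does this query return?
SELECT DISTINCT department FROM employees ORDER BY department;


All 'department' values (row order): Legal, HR, Research, Marketing, HR, Finance, HR
Removing duplicates leaves 5 unique value(s).

5 values:
Finance
HR
Legal
Marketing
Research


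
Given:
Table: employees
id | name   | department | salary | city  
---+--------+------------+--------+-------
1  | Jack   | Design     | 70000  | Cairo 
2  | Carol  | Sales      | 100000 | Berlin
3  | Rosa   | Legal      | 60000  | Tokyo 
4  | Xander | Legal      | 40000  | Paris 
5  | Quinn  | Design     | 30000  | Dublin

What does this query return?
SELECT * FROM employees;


SELECT * returns all 5 rows with all columns

5 rows:
1, Jack, Design, 70000, Cairo
2, Carol, Sales, 100000, Berlin
3, Rosa, Legal, 60000, Tokyo
4, Xander, Legal, 40000, Paris
5, Quinn, Design, 30000, Dublin


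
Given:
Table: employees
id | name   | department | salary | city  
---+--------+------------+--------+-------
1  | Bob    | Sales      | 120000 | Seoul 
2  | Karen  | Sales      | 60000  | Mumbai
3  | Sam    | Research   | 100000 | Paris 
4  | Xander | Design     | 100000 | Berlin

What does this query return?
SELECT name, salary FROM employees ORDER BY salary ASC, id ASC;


Sorting by salary ASC, then id ASC for ties

4 rows:
Karen, 60000
Sam, 100000
Xander, 100000
Bob, 120000


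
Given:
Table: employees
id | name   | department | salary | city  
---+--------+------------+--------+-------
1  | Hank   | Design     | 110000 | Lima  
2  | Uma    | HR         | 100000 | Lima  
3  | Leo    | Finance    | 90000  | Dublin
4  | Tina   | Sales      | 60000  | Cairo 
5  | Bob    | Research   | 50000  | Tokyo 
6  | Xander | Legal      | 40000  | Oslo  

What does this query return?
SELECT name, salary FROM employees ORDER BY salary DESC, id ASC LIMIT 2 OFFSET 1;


Sort by salary DESC (id ASC tiebreak), then skip 1 and take 2
Rows 2 through 3

2 rows:
Uma, 100000
Leo, 90000


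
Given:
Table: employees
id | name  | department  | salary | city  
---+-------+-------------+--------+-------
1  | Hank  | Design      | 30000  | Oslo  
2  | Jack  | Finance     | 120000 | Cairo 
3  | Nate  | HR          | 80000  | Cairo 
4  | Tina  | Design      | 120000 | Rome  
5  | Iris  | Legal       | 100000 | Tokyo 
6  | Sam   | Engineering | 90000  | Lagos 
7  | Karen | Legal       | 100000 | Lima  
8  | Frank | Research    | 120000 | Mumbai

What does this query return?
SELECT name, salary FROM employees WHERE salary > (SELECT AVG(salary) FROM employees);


Subquery: AVG(salary) = 95000.0
Filtering: salary > 95000.0
  Jack (120000) -> MATCH
  Tina (120000) -> MATCH
  Iris (100000) -> MATCH
  Karen (100000) -> MATCH
  Frank (120000) -> MATCH


5 rows:
Jack, 120000
Tina, 120000
Iris, 100000
Karen, 100000
Frank, 120000


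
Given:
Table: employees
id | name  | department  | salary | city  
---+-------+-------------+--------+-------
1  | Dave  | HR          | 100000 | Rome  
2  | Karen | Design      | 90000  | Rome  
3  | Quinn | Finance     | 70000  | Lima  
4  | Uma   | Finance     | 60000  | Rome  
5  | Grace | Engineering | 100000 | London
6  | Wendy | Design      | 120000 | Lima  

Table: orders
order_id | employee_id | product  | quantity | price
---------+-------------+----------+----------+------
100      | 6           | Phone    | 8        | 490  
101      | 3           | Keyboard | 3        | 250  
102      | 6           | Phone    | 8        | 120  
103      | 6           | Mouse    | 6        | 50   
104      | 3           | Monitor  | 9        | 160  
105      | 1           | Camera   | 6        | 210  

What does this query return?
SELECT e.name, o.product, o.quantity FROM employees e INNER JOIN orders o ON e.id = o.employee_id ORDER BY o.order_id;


Joining employees.id = orders.employee_id:
  employee Wendy (id=6) -> order Phone
  employee Quinn (id=3) -> order Keyboard
  employee Wendy (id=6) -> order Phone
  employee Wendy (id=6) -> order Mouse
  employee Quinn (id=3) -> order Monitor
  employee Dave (id=1) -> order Camera


6 rows:
Wendy, Phone, 8
Quinn, Keyboard, 3
Wendy, Phone, 8
Wendy, Mouse, 6
Quinn, Monitor, 9
Dave, Camera, 6


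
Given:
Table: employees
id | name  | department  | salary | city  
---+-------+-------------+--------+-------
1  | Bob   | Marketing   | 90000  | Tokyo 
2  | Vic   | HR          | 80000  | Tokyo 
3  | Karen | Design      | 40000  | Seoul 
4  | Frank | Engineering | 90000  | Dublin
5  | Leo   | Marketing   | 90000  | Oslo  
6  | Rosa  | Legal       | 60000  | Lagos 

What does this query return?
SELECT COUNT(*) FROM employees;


COUNT(*) counts all rows

6


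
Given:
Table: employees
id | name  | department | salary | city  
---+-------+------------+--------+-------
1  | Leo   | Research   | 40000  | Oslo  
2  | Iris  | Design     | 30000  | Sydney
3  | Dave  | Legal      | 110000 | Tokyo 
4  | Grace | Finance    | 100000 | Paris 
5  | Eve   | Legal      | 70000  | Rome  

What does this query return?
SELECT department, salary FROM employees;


Projecting columns: department, salary

5 rows:
Research, 40000
Design, 30000
Legal, 110000
Finance, 100000
Legal, 70000


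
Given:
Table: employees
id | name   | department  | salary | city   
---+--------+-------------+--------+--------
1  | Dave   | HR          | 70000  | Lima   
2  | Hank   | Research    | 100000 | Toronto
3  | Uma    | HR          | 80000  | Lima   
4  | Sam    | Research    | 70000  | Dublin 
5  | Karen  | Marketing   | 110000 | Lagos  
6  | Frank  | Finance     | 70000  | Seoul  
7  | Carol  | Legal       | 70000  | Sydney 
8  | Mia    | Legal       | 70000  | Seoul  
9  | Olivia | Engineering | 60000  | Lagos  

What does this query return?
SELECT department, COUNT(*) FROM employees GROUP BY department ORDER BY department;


Assigning each row to its department group:
  Dave -> HR
  Hank -> Research
  Uma -> HR
  Sam -> Research
  Karen -> Marketing
  Frank -> Finance
  Carol -> Legal
  Mia -> Legal
  Olivia -> Engineering


6 groups:
Engineering, 1
Finance, 1
HR, 2
Legal, 2
Marketing, 1
Research, 2


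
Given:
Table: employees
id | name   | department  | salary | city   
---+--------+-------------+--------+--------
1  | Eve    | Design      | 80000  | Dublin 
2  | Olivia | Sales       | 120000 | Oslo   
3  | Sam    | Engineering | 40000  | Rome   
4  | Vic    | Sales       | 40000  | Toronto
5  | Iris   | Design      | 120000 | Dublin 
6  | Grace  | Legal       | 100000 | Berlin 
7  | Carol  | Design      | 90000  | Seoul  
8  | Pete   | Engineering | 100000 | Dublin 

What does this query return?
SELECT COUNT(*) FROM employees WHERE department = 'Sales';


Counting rows where department = 'Sales'
  Olivia -> MATCH
  Vic -> MATCH


2


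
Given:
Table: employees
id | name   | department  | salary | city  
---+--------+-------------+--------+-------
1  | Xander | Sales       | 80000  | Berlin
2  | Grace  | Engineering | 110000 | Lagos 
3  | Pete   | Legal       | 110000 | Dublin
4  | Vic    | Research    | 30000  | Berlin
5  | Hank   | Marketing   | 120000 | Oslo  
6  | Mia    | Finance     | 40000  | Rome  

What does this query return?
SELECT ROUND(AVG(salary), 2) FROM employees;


SUM(salary) = 490000
COUNT = 6
ROUND(AVG, 2) = ROUND(490000 / 6, 2) = 81666.67

81666.67


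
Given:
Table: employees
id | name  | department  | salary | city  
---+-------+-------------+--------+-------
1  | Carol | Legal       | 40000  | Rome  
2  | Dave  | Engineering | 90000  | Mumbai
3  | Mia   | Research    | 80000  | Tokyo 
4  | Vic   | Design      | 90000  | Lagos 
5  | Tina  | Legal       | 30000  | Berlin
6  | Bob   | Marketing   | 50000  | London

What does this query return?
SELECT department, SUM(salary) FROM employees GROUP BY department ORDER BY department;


Summing salary within each department:
  Design: 90000 = 90000
  Engineering: 90000 = 90000
  Legal: 40000 + 30000 = 70000
  Marketing: 50000 = 50000
  Research: 80000 = 80000


5 groups:
Design, 90000
Engineering, 90000
Legal, 70000
Marketing, 50000
Research, 80000


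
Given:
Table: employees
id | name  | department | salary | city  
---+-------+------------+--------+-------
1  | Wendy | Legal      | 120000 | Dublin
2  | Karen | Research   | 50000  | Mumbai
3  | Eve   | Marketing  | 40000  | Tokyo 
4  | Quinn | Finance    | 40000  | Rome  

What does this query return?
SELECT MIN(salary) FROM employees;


Salaries: 120000, 50000, 40000, 40000
MIN = 40000

40000


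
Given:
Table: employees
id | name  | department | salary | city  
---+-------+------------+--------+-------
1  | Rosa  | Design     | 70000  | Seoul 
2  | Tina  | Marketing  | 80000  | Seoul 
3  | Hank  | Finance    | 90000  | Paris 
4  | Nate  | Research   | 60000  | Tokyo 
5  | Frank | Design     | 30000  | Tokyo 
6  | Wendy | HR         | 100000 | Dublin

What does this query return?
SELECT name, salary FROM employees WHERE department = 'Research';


Filtering: department = 'Research'
Matching rows: 1

1 rows:
Nate, 60000


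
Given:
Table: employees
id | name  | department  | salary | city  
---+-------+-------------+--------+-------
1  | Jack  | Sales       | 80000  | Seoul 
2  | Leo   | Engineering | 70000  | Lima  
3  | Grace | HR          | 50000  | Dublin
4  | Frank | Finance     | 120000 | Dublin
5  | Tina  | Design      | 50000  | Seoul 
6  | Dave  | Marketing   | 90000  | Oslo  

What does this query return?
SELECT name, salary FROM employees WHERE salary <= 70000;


Filtering: salary <= 70000
Matching: 3 rows

3 rows:
Leo, 70000
Grace, 50000
Tina, 50000


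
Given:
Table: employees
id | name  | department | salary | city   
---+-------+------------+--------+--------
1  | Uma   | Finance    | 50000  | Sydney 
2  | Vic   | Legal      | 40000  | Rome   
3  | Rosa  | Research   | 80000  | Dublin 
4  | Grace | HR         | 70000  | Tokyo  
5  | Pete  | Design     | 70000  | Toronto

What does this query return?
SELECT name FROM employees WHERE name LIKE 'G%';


LIKE 'G%' matches names starting with 'G'
Matching: 1

1 rows:
Grace


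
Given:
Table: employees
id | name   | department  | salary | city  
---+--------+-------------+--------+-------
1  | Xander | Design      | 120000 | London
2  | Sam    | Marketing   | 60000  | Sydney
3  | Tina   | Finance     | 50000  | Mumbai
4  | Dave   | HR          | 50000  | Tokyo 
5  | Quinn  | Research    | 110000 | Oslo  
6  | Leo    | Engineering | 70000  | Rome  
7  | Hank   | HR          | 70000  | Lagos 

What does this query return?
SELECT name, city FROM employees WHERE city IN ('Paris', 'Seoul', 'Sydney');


Filtering: city IN ('Paris', 'Seoul', 'Sydney')
Matching: 1 rows

1 rows:
Sam, Sydney


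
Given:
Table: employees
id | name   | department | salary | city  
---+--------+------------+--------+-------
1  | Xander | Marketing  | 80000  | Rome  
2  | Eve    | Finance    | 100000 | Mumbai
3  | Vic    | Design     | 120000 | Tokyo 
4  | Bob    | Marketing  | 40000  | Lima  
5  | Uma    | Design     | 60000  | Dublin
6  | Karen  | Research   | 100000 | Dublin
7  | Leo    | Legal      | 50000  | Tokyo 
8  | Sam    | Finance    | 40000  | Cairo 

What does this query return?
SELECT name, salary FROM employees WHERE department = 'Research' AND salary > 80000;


Filtering: department = 'Research' AND salary > 80000
Matching: 1 rows

1 rows:
Karen, 100000


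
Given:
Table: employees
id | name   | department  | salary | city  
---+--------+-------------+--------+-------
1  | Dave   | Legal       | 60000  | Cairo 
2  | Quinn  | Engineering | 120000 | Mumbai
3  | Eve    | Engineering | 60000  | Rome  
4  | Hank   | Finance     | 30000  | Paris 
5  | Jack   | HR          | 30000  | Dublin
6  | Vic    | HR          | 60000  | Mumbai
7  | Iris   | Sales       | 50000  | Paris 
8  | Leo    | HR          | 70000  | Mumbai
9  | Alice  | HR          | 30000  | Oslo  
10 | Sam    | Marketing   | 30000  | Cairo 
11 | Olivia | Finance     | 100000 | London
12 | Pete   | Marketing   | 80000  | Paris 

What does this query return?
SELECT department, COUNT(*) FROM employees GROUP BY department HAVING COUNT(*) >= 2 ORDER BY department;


Groups with count >= 2:
  Engineering: 2 -> PASS
  Finance: 2 -> PASS
  HR: 4 -> PASS
  Marketing: 2 -> PASS
  Legal: 1 -> filtered out
  Sales: 1 -> filtered out


4 groups:
Engineering, 2
Finance, 2
HR, 4
Marketing, 2


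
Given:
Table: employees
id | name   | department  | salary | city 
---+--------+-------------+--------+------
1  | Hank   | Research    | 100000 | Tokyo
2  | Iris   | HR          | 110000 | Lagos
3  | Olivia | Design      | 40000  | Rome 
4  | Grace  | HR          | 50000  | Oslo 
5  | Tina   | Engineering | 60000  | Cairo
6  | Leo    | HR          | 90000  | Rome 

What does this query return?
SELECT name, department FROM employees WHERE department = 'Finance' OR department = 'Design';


Filtering: department = 'Finance' OR 'Design'
Matching: 1 rows

1 rows:
Olivia, Design


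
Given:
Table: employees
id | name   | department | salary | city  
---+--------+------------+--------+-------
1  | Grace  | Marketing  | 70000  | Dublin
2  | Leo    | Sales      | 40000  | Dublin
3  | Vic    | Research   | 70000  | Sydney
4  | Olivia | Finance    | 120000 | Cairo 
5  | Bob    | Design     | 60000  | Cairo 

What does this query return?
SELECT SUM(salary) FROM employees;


SUM(salary) = 70000 + 40000 + 70000 + 120000 + 60000 = 360000

360000


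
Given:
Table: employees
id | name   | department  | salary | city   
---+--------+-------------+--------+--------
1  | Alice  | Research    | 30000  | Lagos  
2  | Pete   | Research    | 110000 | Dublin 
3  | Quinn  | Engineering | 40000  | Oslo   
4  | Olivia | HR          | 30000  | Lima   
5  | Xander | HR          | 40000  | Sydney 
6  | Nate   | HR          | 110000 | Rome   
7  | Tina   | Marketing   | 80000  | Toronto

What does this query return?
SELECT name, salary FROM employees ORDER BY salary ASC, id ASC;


Sorting by salary ASC, then id ASC for ties

7 rows:
Alice, 30000
Olivia, 30000
Quinn, 40000
Xander, 40000
Tina, 80000
Pete, 110000
Nate, 110000


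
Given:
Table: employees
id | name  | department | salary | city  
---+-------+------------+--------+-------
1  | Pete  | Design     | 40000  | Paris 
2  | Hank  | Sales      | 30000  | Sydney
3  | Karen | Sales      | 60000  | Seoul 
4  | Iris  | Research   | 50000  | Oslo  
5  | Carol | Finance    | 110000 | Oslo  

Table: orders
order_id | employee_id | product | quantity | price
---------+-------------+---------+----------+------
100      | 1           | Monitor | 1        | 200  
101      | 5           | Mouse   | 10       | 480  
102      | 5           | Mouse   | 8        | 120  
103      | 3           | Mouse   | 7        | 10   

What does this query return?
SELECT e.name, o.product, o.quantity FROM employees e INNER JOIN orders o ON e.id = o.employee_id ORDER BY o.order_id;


Joining employees.id = orders.employee_id:
  employee Pete (id=1) -> order Monitor
  employee Carol (id=5) -> order Mouse
  employee Carol (id=5) -> order Mouse
  employee Karen (id=3) -> order Mouse


4 rows:
Pete, Monitor, 1
Carol, Mouse, 10
Carol, Mouse, 8
Karen, Mouse, 7


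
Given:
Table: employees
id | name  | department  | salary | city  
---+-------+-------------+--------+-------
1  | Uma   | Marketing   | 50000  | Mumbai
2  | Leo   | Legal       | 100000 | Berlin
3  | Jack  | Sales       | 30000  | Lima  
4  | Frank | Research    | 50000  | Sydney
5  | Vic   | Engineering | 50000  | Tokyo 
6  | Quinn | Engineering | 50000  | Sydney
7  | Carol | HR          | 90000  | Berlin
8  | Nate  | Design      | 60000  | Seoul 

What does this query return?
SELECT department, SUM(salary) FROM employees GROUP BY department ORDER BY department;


Summing salary within each department:
  Design: 60000 = 60000
  Engineering: 50000 + 50000 = 100000
  HR: 90000 = 90000
  Legal: 100000 = 100000
  Marketing: 50000 = 50000
  Research: 50000 = 50000
  Sales: 30000 = 30000


7 groups:
Design, 60000
Engineering, 100000
HR, 90000
Legal, 100000
Marketing, 50000
Research, 50000
Sales, 30000


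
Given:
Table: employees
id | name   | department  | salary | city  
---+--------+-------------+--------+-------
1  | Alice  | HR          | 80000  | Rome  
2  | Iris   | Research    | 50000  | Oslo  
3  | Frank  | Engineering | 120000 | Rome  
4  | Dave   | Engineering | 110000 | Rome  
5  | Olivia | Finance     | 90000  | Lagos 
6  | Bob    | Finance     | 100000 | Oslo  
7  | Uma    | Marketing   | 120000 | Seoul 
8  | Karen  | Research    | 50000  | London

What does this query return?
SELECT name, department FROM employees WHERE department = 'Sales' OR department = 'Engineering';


Filtering: department = 'Sales' OR 'Engineering'
Matching: 2 rows

2 rows:
Frank, Engineering
Dave, Engineering


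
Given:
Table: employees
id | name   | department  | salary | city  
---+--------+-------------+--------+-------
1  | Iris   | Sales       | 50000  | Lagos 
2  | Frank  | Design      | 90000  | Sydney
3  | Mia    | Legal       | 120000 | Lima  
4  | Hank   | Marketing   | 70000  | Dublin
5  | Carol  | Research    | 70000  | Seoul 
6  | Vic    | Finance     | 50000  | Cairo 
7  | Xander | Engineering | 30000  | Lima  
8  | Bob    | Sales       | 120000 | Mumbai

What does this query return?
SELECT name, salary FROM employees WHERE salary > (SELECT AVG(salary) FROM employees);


Subquery: AVG(salary) = 75000.0
Filtering: salary > 75000.0
  Frank (90000) -> MATCH
  Mia (120000) -> MATCH
  Bob (120000) -> MATCH


3 rows:
Frank, 90000
Mia, 120000
Bob, 120000


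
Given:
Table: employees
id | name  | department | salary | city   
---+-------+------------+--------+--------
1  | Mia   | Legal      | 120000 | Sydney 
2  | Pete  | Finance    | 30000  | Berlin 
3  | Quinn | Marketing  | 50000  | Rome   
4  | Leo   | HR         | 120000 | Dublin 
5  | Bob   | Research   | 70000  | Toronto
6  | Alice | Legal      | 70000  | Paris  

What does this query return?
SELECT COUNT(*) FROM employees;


COUNT(*) counts all rows

6


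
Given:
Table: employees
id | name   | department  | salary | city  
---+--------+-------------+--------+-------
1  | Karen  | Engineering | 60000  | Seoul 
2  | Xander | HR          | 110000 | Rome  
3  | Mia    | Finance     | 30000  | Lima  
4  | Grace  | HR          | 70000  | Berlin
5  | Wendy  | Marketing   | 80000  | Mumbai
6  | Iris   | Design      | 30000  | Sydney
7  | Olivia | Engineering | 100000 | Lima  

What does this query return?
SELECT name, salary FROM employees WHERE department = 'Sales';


Filtering: department = 'Sales'
Matching rows: 0

Empty result set (0 rows)


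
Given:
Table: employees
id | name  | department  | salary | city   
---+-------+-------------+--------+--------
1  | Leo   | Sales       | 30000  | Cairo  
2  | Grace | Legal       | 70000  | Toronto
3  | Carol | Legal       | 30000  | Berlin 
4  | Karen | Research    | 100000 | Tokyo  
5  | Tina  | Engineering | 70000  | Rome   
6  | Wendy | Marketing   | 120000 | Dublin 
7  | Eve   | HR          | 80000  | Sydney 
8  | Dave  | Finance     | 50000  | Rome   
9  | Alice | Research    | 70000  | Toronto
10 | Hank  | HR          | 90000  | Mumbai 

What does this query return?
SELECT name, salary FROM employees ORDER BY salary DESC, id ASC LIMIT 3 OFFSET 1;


Sort by salary DESC (id ASC tiebreak), then skip 1 and take 3
Rows 2 through 4

3 rows:
Karen, 100000
Hank, 90000
Eve, 80000


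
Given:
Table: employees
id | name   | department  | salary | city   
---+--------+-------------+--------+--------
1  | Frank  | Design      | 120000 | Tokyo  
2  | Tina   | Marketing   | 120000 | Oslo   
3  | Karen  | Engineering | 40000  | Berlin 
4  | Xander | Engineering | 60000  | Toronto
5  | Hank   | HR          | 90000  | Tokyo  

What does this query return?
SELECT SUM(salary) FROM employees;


SUM(salary) = 120000 + 120000 + 40000 + 60000 + 90000 = 430000

430000


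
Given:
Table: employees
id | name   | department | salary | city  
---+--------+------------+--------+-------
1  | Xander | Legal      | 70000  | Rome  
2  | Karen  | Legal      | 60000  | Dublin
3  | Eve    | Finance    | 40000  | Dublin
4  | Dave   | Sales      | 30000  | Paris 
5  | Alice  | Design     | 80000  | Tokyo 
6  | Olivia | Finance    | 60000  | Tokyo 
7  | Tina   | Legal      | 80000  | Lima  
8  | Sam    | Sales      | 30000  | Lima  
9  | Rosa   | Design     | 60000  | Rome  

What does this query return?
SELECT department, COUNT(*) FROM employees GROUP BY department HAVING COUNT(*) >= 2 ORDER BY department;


Groups with count >= 2:
  Design: 2 -> PASS
  Finance: 2 -> PASS
  Legal: 3 -> PASS
  Sales: 2 -> PASS


4 groups:
Design, 2
Finance, 2
Legal, 3
Sales, 2


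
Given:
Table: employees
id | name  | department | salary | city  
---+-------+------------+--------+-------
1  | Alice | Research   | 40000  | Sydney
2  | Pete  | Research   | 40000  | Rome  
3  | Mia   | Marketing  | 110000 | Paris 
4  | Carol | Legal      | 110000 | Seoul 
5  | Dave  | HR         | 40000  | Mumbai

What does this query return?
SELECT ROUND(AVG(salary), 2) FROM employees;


SUM(salary) = 340000
COUNT = 5
ROUND(AVG, 2) = ROUND(340000 / 5, 2) = 68000.0

68000.0


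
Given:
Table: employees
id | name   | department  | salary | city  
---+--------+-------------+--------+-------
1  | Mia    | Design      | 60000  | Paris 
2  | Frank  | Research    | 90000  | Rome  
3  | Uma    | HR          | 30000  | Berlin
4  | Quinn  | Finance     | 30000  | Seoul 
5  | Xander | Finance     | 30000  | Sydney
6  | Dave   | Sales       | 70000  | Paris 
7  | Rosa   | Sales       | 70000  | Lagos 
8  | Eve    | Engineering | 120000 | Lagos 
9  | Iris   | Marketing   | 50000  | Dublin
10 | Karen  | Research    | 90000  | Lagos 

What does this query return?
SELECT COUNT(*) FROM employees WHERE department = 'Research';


Counting rows where department = 'Research'
  Frank -> MATCH
  Karen -> MATCH


2


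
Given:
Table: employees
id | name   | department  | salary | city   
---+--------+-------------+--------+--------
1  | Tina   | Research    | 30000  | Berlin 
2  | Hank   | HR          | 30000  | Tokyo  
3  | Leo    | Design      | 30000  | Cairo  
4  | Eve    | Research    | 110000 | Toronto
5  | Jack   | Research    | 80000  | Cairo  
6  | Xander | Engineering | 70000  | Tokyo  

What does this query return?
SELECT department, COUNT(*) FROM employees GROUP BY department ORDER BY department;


Assigning each row to its department group:
  Tina -> Research
  Hank -> HR
  Leo -> Design
  Eve -> Research
  Jack -> Research
  Xander -> Engineering


4 groups:
Design, 1
Engineering, 1
HR, 1
Research, 3


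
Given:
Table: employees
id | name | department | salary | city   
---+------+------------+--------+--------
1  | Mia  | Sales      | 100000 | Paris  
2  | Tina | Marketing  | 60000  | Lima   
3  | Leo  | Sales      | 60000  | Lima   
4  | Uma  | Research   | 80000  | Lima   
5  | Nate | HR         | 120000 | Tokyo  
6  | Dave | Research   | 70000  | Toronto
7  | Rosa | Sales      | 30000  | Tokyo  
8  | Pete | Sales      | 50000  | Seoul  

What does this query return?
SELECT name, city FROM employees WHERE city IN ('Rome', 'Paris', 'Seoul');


Filtering: city IN ('Rome', 'Paris', 'Seoul')
Matching: 2 rows

2 rows:
Mia, Paris
Pete, Seoul


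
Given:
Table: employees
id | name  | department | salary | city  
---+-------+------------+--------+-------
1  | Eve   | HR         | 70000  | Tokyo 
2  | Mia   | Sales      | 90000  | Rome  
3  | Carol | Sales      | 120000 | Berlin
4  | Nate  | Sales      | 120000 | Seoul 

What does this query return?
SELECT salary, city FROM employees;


Projecting columns: salary, city

4 rows:
70000, Tokyo
90000, Rome
120000, Berlin
120000, Seoul


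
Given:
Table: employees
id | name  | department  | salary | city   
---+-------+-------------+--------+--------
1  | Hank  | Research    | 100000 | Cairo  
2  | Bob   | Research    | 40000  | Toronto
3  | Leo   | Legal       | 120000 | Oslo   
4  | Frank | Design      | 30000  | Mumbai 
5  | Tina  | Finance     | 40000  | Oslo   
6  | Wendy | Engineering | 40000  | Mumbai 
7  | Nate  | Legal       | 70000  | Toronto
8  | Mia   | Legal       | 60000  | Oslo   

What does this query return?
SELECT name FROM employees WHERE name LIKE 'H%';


LIKE 'H%' matches names starting with 'H'
Matching: 1

1 rows:
Hank


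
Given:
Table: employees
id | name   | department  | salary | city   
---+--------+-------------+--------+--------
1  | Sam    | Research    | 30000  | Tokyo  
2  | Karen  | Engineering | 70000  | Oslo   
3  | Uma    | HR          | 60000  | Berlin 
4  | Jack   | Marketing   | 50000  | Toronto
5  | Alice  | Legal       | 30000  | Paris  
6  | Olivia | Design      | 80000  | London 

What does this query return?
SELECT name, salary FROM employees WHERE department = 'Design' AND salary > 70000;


Filtering: department = 'Design' AND salary > 70000
Matching: 1 rows

1 rows:
Olivia, 80000


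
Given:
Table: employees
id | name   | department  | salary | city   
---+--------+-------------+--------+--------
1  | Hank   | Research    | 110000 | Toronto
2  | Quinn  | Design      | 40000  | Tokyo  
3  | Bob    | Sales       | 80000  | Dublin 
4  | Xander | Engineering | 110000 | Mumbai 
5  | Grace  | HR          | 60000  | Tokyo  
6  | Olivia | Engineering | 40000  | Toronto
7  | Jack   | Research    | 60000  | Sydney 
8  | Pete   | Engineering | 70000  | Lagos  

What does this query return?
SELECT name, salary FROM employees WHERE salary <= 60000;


Filtering: salary <= 60000
Matching: 4 rows

4 rows:
Quinn, 40000
Grace, 60000
Olivia, 40000
Jack, 60000


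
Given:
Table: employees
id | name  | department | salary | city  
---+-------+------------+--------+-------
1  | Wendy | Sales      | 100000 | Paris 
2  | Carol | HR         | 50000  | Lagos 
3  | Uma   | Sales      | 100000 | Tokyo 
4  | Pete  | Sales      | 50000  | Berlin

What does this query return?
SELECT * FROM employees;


SELECT * returns all 4 rows with all columns

4 rows:
1, Wendy, Sales, 100000, Paris
2, Carol, HR, 50000, Lagos
3, Uma, Sales, 100000, Tokyo
4, Pete, Sales, 50000, Berlin
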